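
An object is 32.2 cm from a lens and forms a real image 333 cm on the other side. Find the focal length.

Real image ⇒ d_i = +333 cm.
1/f = 1/d_o + 1/d_i = 1/(32.2) + 1/(333) = 0.03406, so f = 29.4 cm.
Since f is positive, the lens is converging.

f = 29.4 cm (converging)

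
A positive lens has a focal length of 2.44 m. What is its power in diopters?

P = +0.410 D

P = 1/f = 1/(2.44 m) = +0.410 D.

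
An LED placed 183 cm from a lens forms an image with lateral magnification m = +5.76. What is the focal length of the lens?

m = −d_i/d_o ⇒ d_i = −m·d_o = −(+5.76)·(183) = -1054 cm.
1/f = 1/d_o + 1/d_i = 1/(183) + 1/(-1054) = 0.004516, so f = 221 cm.
Since f is positive, the lens is converging.

f = 221 cm (converging)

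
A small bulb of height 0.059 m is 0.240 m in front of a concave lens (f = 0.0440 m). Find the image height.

For a concave lens, f = -0.0440 m.
1/d_i = 1/f − 1/d_o = 1/(-0.04400) − 1/(0.240) = -26.89, so d_i = -0.03718 m.
m = −d_i/d_o = +0.1549.
|h_i| = |m|·h_o = 0.1549 × 0.059 = 0.00914 m. The image is virtual, upright and reduced, on the same side as the object.

0.00914 m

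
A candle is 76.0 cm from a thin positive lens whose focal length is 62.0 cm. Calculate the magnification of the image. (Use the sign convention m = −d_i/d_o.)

m = -4.43

1/d_i = 1/f − 1/d_o = 1/(62.00) − 1/(76.0) = 0.002971, so d_i = 336.6 cm.
m = −d_i/d_o = −(336.6)/(76.0) = -4.43.
The image is real, inverted and enlarged, on the far side of the lens.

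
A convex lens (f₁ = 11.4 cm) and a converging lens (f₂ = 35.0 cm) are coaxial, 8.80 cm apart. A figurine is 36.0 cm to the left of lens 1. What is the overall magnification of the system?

m = -0.378

Lens 1: 1/d_i1 = 1/(11.4) − 1/(36.0) = 0.05994, so d_i1 = 16.68 cm; m₁ = −d_i1/d_o1 = -0.4633.
d_o2 = 8.80 − (16.68) = -7.880 cm (virtual object).
Lens 2: 1/d_i2 = 1/(35.0) − 1/(-7.880) = 0.1555, so d_i2 = 6.432 cm; m₂ = −d_i2/d_o2 = +0.8162.
m = m₁·m₂ = (-0.4633)(+0.8162) = -0.378.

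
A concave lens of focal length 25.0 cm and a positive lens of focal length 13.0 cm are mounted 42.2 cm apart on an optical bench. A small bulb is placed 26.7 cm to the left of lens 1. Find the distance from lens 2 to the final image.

Lens 1 is diverging, so f₁ = −25.0 cm.
Lens 1: 1/d_i1 = 1/f₁ − 1/d_o1 = 1/(-25.0) − 1/(26.7) = -0.07745, so d_i1 = -12.91 cm.
The intermediate image is 12.91 cm to the left of lens 1 (virtual), which is 42.2 − (-12.91) = 55.11 cm to the left of lens 2, so d_o2 = +55.11 cm.
Lens 2: 1/d_i2 = 1/f₂ − 1/d_o2 = 1/(13.0) − 1/(55.11) = 0.05878, so d_i2 = 17.0 cm.
The final image is real, 17.0 cm to the right of lens 2 (overall magnification ≈ -0.15).

17.0 cm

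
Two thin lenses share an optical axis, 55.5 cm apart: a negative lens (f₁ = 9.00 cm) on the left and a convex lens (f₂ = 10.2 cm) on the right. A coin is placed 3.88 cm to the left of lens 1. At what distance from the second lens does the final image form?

Lens 1 is diverging, so f₁ = −9.00 cm.
Lens 1: 1/d_i1 = 1/f₁ − 1/d_o1 = 1/(-9.00) − 1/(3.88) = -0.3688, so d_i1 = -2.711 cm.
The intermediate image is 2.711 cm to the left of lens 1 (virtual), which is 55.5 − (-2.711) = 58.21 cm to the left of lens 2, so d_o2 = +58.21 cm.
Lens 2: 1/d_i2 = 1/f₂ − 1/d_o2 = 1/(10.2) − 1/(58.21) = 0.08086, so d_i2 = 12.4 cm.
The final image is real, 12.4 cm to the right of lens 2 (overall magnification ≈ -0.15).

12.4 cm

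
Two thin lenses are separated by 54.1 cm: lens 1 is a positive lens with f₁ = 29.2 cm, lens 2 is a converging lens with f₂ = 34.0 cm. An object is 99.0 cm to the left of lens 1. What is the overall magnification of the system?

m = -0.667

Lens 1: 1/d_i1 = 1/(29.2) − 1/(99.0) = 0.02415, so d_i1 = 41.42 cm; m₁ = −d_i1/d_o1 = -0.4184.
d_o2 = 54.1 − (41.42) = 12.68 cm.
Lens 2: 1/d_i2 = 1/(34.0) − 1/(12.68) = -0.04945, so d_i2 = -20.22 cm; m₂ = −d_i2/d_o2 = +1.595.
m = m₁·m₂ = (-0.4184)(+1.595) = -0.667.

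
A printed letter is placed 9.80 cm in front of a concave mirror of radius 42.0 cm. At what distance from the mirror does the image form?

f = R/2 = 42.0/2 = 21.00 cm.
Mirror equation: 1/s_i = 1/f − 1/s_o = 1/(21.00) − 1/(9.80) = 0.04762 − 0.1020 = -0.05442, so s_i = -18.4 cm.
The image is virtual, upright and enlarged, behind the mirror.

18.4 cm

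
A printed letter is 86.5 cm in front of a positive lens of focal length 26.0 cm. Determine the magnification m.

m = -0.430

1/d_i = 1/f − 1/d_o = 1/(26.00) − 1/(86.5) = 0.02690, so d_i = 37.17 cm.
m = −d_i/d_o = −(37.17)/(86.5) = -0.430.
The image is real, inverted and reduced, on the far side of the lens.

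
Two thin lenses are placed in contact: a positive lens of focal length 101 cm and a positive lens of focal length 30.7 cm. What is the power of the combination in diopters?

P₁ = 1/f₁ = 1/(1.01 m) = +0.9901 D; P₂ = 1/f₂ = 1/(0.307 m) = +3.257 D.
For thin lenses in contact, P = P₁ + P₂ = (+0.9901) + (+3.257) = +4.25 D.

P = +4.25 D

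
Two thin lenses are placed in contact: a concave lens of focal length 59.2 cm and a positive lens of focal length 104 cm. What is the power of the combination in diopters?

P₁ = 1/f₁ = 1/(-0.592 m) = -1.689 D; P₂ = 1/f₂ = 1/(1.04 m) = +0.9615 D.
For thin lenses in contact, P = P₁ + P₂ = (-1.689) + (+0.9615) = -0.728 D.

P = -0.728 D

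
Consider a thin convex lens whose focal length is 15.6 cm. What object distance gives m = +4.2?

m = −d_i/d_o ⇒ d_i = −m·d_o.
1/f = 1/d_o + 1/d_i = 1/d_o − 1/(m·d_o) = (1 − 1/m)/d_o, so d_o = f(1 − 1/m) = (15.60)(1 − 1/(+4.2)) = 11.9 cm.

11.9 cm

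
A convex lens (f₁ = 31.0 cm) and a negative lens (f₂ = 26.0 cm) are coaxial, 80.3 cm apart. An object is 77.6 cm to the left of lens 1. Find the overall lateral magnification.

Lens 1: 1/d_i1 = 1/(31.0) − 1/(77.6) = 0.01937, so d_i1 = 51.62 cm; m₁ = −d_i1/d_o1 = -0.6652.
d_o2 = 80.3 − (51.62) = 28.68 cm.
f₂ = −26.0 cm (diverging).
Lens 2: 1/d_i2 = 1/(-26.0) − 1/(28.68) = -0.07333, so d_i2 = -13.64 cm; m₂ = −d_i2/d_o2 = +0.4755.
m = m₁·m₂ = (-0.6652)(+0.4755) = -0.316.

m = -0.316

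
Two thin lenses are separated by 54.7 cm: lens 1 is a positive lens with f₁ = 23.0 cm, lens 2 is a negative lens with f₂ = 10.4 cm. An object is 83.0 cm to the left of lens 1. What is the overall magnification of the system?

m = -0.120

Lens 1: 1/d_i1 = 1/(23.0) − 1/(83.0) = 0.03143, so d_i1 = 31.82 cm; m₁ = −d_i1/d_o1 = -0.3834.
d_o2 = 54.7 − (31.82) = 22.88 cm.
f₂ = −10.4 cm (diverging).
Lens 2: 1/d_i2 = 1/(-10.4) − 1/(22.88) = -0.1399, so d_i2 = -7.150 cm; m₂ = −d_i2/d_o2 = +0.3125.
m = m₁·m₂ = (-0.3834)(+0.3125) = -0.120.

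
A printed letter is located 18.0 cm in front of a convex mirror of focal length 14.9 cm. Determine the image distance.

8.15 cm

For a convex mirror, f = -14.9 cm.
Mirror equation: 1/d_i = 1/f − 1/d_o = 1/(-14.90) − 1/(18.0) = -0.06711 − 0.05556 = -0.1227, so d_i = -8.15 cm.
The image is virtual, upright and reduced, behind the mirror.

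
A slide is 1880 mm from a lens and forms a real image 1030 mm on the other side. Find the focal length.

Real image ⇒ d_i = +1030 mm.
1/f = 1/d_o + 1/d_i = 1/(1880) + 1/(1030) = 0.001503, so f = 665 mm.
Since f is positive, the lens is converging.

f = 665 mm (converging)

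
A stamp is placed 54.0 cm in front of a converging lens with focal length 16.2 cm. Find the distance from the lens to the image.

Lens equation: 1/v = 1/f − 1/u = 1/(16.20) − 1/(54.0) = 0.06173 − 0.01852 = 0.04321, so v = 23.1 cm.
The image is real, inverted and reduced, on the far side of the lens.

23.1 cm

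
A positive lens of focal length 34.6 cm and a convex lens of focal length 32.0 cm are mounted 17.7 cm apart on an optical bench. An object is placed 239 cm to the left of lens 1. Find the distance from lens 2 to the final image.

13.3 cm

Lens 1: 1/d_i1 = 1/f₁ − 1/d_o1 = 1/(34.6) − 1/(239) = 0.02472, so d_i1 = 40.46 cm.
The intermediate image is 40.46 cm to the right of lens 1, which lies 22.76 cm to the right of lens 2 — a virtual object — so d_o2 = −22.76 cm.
Lens 2: 1/d_i2 = 1/f₂ − 1/d_o2 = 1/(32.0) − 1/(-22.76) = 0.07519, so d_i2 = 13.3 cm.
The final image is real, 13.3 cm to the right of lens 2 (overall magnification ≈ -0.099).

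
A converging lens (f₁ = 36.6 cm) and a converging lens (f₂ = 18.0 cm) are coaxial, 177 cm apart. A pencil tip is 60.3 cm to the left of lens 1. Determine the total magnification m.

Lens 1: 1/d_i1 = 1/(36.6) − 1/(60.3) = 0.01074, so d_i1 = 93.12 cm; m₁ = −d_i1/d_o1 = -1.544.
d_o2 = 177 − (93.12) = 83.88 cm.
Lens 2: 1/d_i2 = 1/(18.0) − 1/(83.88) = 0.04363, so d_i2 = 22.92 cm; m₂ = −d_i2/d_o2 = -0.2732.
m = m₁·m₂ = (-1.544)(-0.2732) = +0.422.

m = +0.422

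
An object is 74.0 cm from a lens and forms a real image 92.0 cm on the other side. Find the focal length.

Real image ⇒ d_i = +92.0 cm.
1/f = 1/d_o + 1/d_i = 1/(74.0) + 1/(92.0) = 0.02438, so f = 41.0 cm.
Since f is positive, the lens is converging.

f = 41.0 cm (converging)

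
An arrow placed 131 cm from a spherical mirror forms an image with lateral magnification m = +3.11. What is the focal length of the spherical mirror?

f = 193 cm (concave)

m = −d_i/d_o ⇒ d_i = −m·d_o = −(+3.11)·(131) = -407.4 cm.
1/f = 1/d_o + 1/d_i = 1/(131) + 1/(-407.4) = 0.005179, so f = 193 cm.
Since f is positive, the spherical mirror is concave.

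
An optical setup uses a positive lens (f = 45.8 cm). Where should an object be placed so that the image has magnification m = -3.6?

m = −d_i/d_o ⇒ d_i = −m·d_o.
1/f = 1/d_o + 1/d_i = 1/d_o − 1/(m·d_o) = (1 − 1/m)/d_o, so d_o = f(1 − 1/m) = (45.80)(1 − 1/(-3.6)) = 58.5 cm.

58.5 cm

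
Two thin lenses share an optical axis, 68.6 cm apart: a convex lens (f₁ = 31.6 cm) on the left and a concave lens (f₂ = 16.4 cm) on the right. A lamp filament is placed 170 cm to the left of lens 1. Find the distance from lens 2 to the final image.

10.6 cm

Lens 1: 1/d_i1 = 1/f₁ − 1/d_o1 = 1/(31.6) − 1/(170) = 0.02576, so d_i1 = 38.82 cm.
The intermediate image is 38.82 cm to the right of lens 1, which is 68.6 − (38.82) = 29.78 cm to the left of lens 2, so d_o2 = +29.78 cm.
Lens 2 is diverging, so f₂ = −16.4 cm.
Lens 2: 1/d_i2 = 1/f₂ − 1/d_o2 = 1/(-16.4) − 1/(29.78) = -0.09456, so d_i2 = -10.6 cm.
The final image is virtual, 10.6 cm to the left of lens 2 (overall magnification ≈ -0.081).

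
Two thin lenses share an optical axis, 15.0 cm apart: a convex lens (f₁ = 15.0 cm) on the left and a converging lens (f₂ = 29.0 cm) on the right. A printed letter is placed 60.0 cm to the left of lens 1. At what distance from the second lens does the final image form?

Lens 1: 1/d_i1 = 1/f₁ − 1/d_o1 = 1/(15.0) − 1/(60.0) = 0.05000, so d_i1 = 20.00 cm.
The intermediate image is 20.00 cm to the right of lens 1, which lies 5.000 cm to the right of lens 2 — a virtual object — so d_o2 = −5.000 cm.
Lens 2: 1/d_i2 = 1/f₂ − 1/d_o2 = 1/(29.0) − 1/(-5.000) = 0.2345, so d_i2 = 4.26 cm.
The final image is real, 4.26 cm to the right of lens 2 (overall magnification ≈ -0.28).

4.26 cm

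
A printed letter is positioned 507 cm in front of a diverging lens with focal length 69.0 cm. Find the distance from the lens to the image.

60.7 cm

For a diverging lens, f = -69.0 cm.
Lens equation: 1/v = 1/f − 1/u = 1/(-69.00) − 1/(507) = -0.01449 − 0.001972 = -0.01647, so v = -60.7 cm.
The image is virtual, upright and reduced, on the same side as the object.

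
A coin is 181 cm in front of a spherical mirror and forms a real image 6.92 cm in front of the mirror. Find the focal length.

f = 6.67 cm (concave)

Real image ⇒ d_i = +6.92 cm.
1/f = 1/d_o + 1/d_i = 1/(181) + 1/(6.92) = 0.1500, so f = 6.67 cm.
Since f is positive, the spherical mirror is concave.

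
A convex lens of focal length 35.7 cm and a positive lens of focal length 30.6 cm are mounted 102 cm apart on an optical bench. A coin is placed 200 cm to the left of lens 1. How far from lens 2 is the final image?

64.1 cm

Lens 1: 1/d_i1 = 1/f₁ − 1/d_o1 = 1/(35.7) − 1/(200) = 0.02301, so d_i1 = 43.46 cm.
The intermediate image is 43.46 cm to the right of lens 1, which is 102 − (43.46) = 58.54 cm to the left of lens 2, so d_o2 = +58.54 cm.
Lens 2: 1/d_i2 = 1/f₂ − 1/d_o2 = 1/(30.6) − 1/(58.54) = 0.01560, so d_i2 = 64.1 cm.
The final image is real, 64.1 cm to the right of lens 2 (overall magnification ≈ 0.24).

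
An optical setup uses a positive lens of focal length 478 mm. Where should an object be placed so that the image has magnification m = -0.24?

2470 mm

m = −d_i/d_o ⇒ d_i = −m·d_o.
1/f = 1/d_o + 1/d_i = 1/d_o − 1/(m·d_o) = (1 − 1/m)/d_o, so d_o = f(1 − 1/m) = (478.0)(1 − 1/(-0.24)) = 2470 mm.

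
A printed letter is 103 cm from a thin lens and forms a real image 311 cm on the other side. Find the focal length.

f = 77.4 cm (converging)

Real image ⇒ d_i = +311 cm.
1/f = 1/d_o + 1/d_i = 1/(103) + 1/(311) = 0.01292, so f = 77.4 cm.
Since f is positive, the thin lens is converging.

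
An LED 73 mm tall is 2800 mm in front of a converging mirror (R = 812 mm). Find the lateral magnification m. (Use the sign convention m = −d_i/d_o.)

f = R/2 = 812/2 = 406.0 mm.
1/d_i = 1/f − 1/d_o = 1/(406.0) − 1/(2800) = 0.002106, so d_i = 474.9 mm.
m = −d_i/d_o = −(474.9)/(2800) = -0.170.
The image is real, inverted and reduced, in front of the mirror.

m = -0.170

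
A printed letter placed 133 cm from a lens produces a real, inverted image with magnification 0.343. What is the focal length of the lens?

f = 34.0 cm (converging)

m = −d_i/d_o ⇒ d_i = −m·d_o = −(-0.343)·(133) = 45.62 cm.
1/f = 1/d_o + 1/d_i = 1/(133) + 1/(45.62) = 0.02944, so f = 34.0 cm.
Since f is positive, the lens is converging.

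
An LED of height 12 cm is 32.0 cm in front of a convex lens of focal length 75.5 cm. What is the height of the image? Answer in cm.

20.8 cm

1/d_i = 1/f − 1/d_o = 1/(75.50) − 1/(32.0) = -0.01800, so d_i = -55.54 cm.
m = −d_i/d_o = +1.736.
|h_i| = |m|·h_o = 1.736 × 12 = 20.8 cm. The image is virtual, upright and enlarged, on the same side as the object.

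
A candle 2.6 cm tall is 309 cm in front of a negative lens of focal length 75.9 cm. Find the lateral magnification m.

For a negative lens, f = -75.9 cm.
1/d_i = 1/f − 1/d_o = 1/(-75.90) − 1/(309) = -0.01641, so d_i = -60.93 cm.
m = −d_i/d_o = −(-60.93)/(309) = +0.197.
The image is virtual, upright and reduced, on the same side as the object.

m = +0.197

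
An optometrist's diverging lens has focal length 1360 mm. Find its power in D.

P = -0.735 D

For a diverging lens, f = −1360 mm.
f = -136 cm = -1.36 m.
P = 1/f = 1/(-1.36 m) = -0.735 D.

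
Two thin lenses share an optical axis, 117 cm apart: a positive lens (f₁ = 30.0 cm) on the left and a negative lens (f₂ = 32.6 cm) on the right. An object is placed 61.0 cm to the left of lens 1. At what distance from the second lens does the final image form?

Lens 1: 1/d_i1 = 1/f₁ − 1/d_o1 = 1/(30.0) − 1/(61.0) = 0.01694, so d_i1 = 59.03 cm.
The intermediate image is 59.03 cm to the right of lens 1, which is 117 − (59.03) = 57.97 cm to the left of lens 2, so d_o2 = +57.97 cm.
Lens 2 is diverging, so f₂ = −32.6 cm.
Lens 2: 1/d_i2 = 1/f₂ − 1/d_o2 = 1/(-32.6) − 1/(57.97) = -0.04793, so d_i2 = -20.9 cm.
The final image is virtual, 20.9 cm to the left of lens 2 (overall magnification ≈ -0.35).

20.9 cm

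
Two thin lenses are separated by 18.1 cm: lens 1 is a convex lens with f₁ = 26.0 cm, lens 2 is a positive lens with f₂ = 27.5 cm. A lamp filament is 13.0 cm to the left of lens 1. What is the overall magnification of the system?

m = -3.31

Lens 1: 1/d_i1 = 1/(26.0) − 1/(13.0) = -0.03846, so d_i1 = -26.00 cm; m₁ = −d_i1/d_o1 = +2.000.
d_o2 = 18.1 − (-26.00) = 44.10 cm.
Lens 2: 1/d_i2 = 1/(27.5) − 1/(44.10) = 0.01369, so d_i2 = 73.06 cm; m₂ = −d_i2/d_o2 = -1.657.
m = m₁·m₂ = (+2.000)(-1.657) = -3.31.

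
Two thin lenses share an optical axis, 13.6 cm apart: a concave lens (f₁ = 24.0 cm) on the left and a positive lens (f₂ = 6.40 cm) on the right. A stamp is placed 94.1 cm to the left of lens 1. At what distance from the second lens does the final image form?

7.96 cm

Lens 1 is diverging, so f₁ = −24.0 cm.
Lens 1: 1/d_i1 = 1/f₁ − 1/d_o1 = 1/(-24.0) − 1/(94.1) = -0.05229, so d_i1 = -19.12 cm.
The intermediate image is 19.12 cm to the left of lens 1 (virtual), which is 13.6 − (-19.12) = 32.72 cm to the left of lens 2, so d_o2 = +32.72 cm.
Lens 2: 1/d_i2 = 1/f₂ − 1/d_o2 = 1/(6.40) − 1/(32.72) = 0.1257, so d_i2 = 7.96 cm.
The final image is real, 7.96 cm to the right of lens 2 (overall magnification ≈ -0.049).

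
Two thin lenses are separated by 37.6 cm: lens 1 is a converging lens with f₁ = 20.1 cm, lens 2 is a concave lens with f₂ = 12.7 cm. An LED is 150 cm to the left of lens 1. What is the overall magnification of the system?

Lens 1: 1/d_i1 = 1/(20.1) − 1/(150) = 0.04308, so d_i1 = 23.21 cm; m₁ = −d_i1/d_o1 = -0.1547.
d_o2 = 37.6 − (23.21) = 14.39 cm.
f₂ = −12.7 cm (diverging).
Lens 2: 1/d_i2 = 1/(-12.7) − 1/(14.39) = -0.1482, so d_i2 = -6.746 cm; m₂ = −d_i2/d_o2 = +0.4688.
m = m₁·m₂ = (-0.1547)(+0.4688) = -0.0725.

m = -0.0725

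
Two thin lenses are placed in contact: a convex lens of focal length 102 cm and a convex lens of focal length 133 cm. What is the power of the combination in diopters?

P₁ = 1/f₁ = 1/(1.02 m) = +0.9804 D; P₂ = 1/f₂ = 1/(1.33 m) = +0.7519 D.
For thin lenses in contact, P = P₁ + P₂ = (+0.9804) + (+0.7519) = +1.73 D.

P = +1.73 D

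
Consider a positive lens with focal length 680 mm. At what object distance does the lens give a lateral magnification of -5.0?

816 mm

m = −d_i/d_o ⇒ d_i = −m·d_o.
1/f = 1/d_o + 1/d_i = 1/d_o − 1/(m·d_o) = (1 − 1/m)/d_o, so d_o = f(1 − 1/m) = (680.0)(1 − 1/(-5.0)) = 816 mm.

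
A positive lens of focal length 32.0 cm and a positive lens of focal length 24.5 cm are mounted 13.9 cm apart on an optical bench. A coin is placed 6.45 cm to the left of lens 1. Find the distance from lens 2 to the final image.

Lens 1: 1/d_i1 = 1/f₁ − 1/d_o1 = 1/(32.0) − 1/(6.45) = -0.1238, so d_i1 = -8.078 cm.
The intermediate image is 8.078 cm to the left of lens 1 (virtual), which is 13.9 − (-8.078) = 21.98 cm to the left of lens 2, so d_o2 = +21.98 cm.
Lens 2: 1/d_i2 = 1/f₂ − 1/d_o2 = 1/(24.5) − 1/(21.98) = -0.004680, so d_i2 = -214 cm.
The final image is virtual, 214 cm to the left of lens 2 (overall magnification ≈ 12).

214 cm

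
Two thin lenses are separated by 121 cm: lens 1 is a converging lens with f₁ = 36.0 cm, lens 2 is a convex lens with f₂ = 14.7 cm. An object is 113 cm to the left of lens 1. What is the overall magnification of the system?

m = +0.129

Lens 1: 1/d_i1 = 1/(36.0) − 1/(113) = 0.01893, so d_i1 = 52.83 cm; m₁ = −d_i1/d_o1 = -0.4675.
d_o2 = 121 − (52.83) = 68.17 cm.
Lens 2: 1/d_i2 = 1/(14.7) − 1/(68.17) = 0.05336, so d_i2 = 18.74 cm; m₂ = −d_i2/d_o2 = -0.2749.
m = m₁·m₂ = (-0.4675)(-0.2749) = +0.129.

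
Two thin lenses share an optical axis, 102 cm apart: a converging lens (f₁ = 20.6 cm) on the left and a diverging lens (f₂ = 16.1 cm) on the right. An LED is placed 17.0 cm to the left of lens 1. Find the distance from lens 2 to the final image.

Lens 1: 1/d_i1 = 1/f₁ − 1/d_o1 = 1/(20.6) − 1/(17.0) = -0.01028, so d_i1 = -97.28 cm.
The intermediate image is 97.28 cm to the left of lens 1 (virtual), which is 102 − (-97.28) = 199.3 cm to the left of lens 2, so d_o2 = +199.3 cm.
Lens 2 is diverging, so f₂ = −16.1 cm.
Lens 2: 1/d_i2 = 1/f₂ − 1/d_o2 = 1/(-16.1) − 1/(199.3) = -0.06713, so d_i2 = -14.9 cm.
The final image is virtual, 14.9 cm to the left of lens 2 (overall magnification ≈ 0.43).

14.9 cm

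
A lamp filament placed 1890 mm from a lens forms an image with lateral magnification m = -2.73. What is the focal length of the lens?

m = −d_i/d_o ⇒ d_i = −m·d_o = −(-2.73)·(1890) = 5160 mm.
1/f = 1/d_o + 1/d_i = 1/(1890) + 1/(5160) = 0.0007229, so f = 1380 mm.
Since f is positive, the lens is converging.

f = 1380 mm (converging)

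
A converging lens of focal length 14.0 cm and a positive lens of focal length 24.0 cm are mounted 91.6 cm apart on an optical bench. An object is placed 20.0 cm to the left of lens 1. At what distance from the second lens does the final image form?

51.5 cm

Lens 1: 1/d_i1 = 1/f₁ − 1/d_o1 = 1/(14.0) − 1/(20.0) = 0.02143, so d_i1 = 46.67 cm.
The intermediate image is 46.67 cm to the right of lens 1, which is 91.6 − (46.67) = 44.93 cm to the left of lens 2, so d_o2 = +44.93 cm.
Lens 2: 1/d_i2 = 1/f₂ − 1/d_o2 = 1/(24.0) − 1/(44.93) = 0.01941, so d_i2 = 51.5 cm.
The final image is real, 51.5 cm to the right of lens 2 (overall magnification ≈ 2.7).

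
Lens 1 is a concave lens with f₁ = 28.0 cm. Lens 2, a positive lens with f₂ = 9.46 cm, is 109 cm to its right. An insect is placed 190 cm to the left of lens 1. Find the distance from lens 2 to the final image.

Lens 1 is diverging, so f₁ = −28.0 cm.
Lens 1: 1/d_i1 = 1/f₁ − 1/d_o1 = 1/(-28.0) − 1/(190) = -0.04098, so d_i1 = -24.40 cm.
The intermediate image is 24.40 cm to the left of lens 1 (virtual), which is 109 − (-24.40) = 133.4 cm to the left of lens 2, so d_o2 = +133.4 cm.
Lens 2: 1/d_i2 = 1/f₂ − 1/d_o2 = 1/(9.46) − 1/(133.4) = 0.09821, so d_i2 = 10.2 cm.
The final image is real, 10.2 cm to the right of lens 2 (overall magnification ≈ -0.0098).

10.2 cm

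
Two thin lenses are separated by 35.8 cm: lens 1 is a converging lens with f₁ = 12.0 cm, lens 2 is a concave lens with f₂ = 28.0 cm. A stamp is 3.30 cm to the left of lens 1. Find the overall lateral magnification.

m = +0.565

Lens 1: 1/d_i1 = 1/(12.0) − 1/(3.30) = -0.2197, so d_i1 = -4.552 cm; m₁ = −d_i1/d_o1 = +1.379.
d_o2 = 35.8 − (-4.552) = 40.35 cm.
f₂ = −28.0 cm (diverging).
Lens 2: 1/d_i2 = 1/(-28.0) − 1/(40.35) = -0.06050, so d_i2 = -16.53 cm; m₂ = −d_i2/d_o2 = +0.4097.
m = m₁·m₂ = (+1.379)(+0.4097) = +0.565.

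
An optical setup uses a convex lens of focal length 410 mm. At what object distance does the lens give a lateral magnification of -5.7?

m = −d_i/d_o ⇒ d_i = −m·d_o.
1/f = 1/d_o + 1/d_i = 1/d_o − 1/(m·d_o) = (1 − 1/m)/d_o, so d_o = f(1 − 1/m) = (410.0)(1 − 1/(-5.7)) = 482 mm.

482 mm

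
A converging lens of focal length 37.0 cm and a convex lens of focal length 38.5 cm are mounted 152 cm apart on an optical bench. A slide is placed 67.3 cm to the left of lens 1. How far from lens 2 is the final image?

85.8 cm

Lens 1: 1/d_i1 = 1/f₁ − 1/d_o1 = 1/(37.0) − 1/(67.3) = 0.01217, so d_i1 = 82.18 cm.
The intermediate image is 82.18 cm to the right of lens 1, which is 152 − (82.18) = 69.82 cm to the left of lens 2, so d_o2 = +69.82 cm.
Lens 2: 1/d_i2 = 1/f₂ − 1/d_o2 = 1/(38.5) − 1/(69.82) = 0.01165, so d_i2 = 85.8 cm.
The final image is real, 85.8 cm to the right of lens 2 (overall magnification ≈ 1.5).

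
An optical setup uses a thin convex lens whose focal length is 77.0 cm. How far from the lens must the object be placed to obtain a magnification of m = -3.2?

101 cm

m = −d_i/d_o ⇒ d_i = −m·d_o.
1/f = 1/d_o + 1/d_i = 1/d_o − 1/(m·d_o) = (1 − 1/m)/d_o, so d_o = f(1 − 1/m) = (77.00)(1 − 1/(-3.2)) = 101 cm.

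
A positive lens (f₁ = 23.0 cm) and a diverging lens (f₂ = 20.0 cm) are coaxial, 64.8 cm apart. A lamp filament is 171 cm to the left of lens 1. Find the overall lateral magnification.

m = -0.0534

Lens 1: 1/d_i1 = 1/(23.0) − 1/(171) = 0.03763, so d_i1 = 26.57 cm; m₁ = −d_i1/d_o1 = -0.1554.
d_o2 = 64.8 − (26.57) = 38.23 cm.
f₂ = −20.0 cm (diverging).
Lens 2: 1/d_i2 = 1/(-20.0) − 1/(38.23) = -0.07616, so d_i2 = -13.13 cm; m₂ = −d_i2/d_o2 = +0.3435.
m = m₁·m₂ = (-0.1554)(+0.3435) = -0.0534.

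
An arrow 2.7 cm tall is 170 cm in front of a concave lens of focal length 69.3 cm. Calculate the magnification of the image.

For a concave lens, f = -69.3 cm.
1/d_i = 1/f − 1/d_o = 1/(-69.30) − 1/(170) = -0.02031, so d_i = -49.23 cm.
m = −d_i/d_o = −(-49.23)/(170) = +0.290.
The image is virtual, upright and reduced, on the same side as the object.

m = +0.290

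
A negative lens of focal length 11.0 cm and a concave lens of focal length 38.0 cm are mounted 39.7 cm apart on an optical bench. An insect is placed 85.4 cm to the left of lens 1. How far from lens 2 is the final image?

21.5 cm

Lens 1 is diverging, so f₁ = −11.0 cm.
Lens 1: 1/d_i1 = 1/f₁ − 1/d_o1 = 1/(-11.0) − 1/(85.4) = -0.1026, so d_i1 = -9.745 cm.
The intermediate image is 9.745 cm to the left of lens 1 (virtual), which is 39.7 − (-9.745) = 49.45 cm to the left of lens 2, so d_o2 = +49.45 cm.
Lens 2 is diverging, so f₂ = −38.0 cm.
Lens 2: 1/d_i2 = 1/f₂ − 1/d_o2 = 1/(-38.0) − 1/(49.45) = -0.04654, so d_i2 = -21.5 cm.
The final image is virtual, 21.5 cm to the left of lens 2 (overall magnification ≈ 0.050).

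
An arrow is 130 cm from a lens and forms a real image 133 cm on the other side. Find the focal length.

Real image ⇒ d_i = +133 cm.
1/f = 1/d_o + 1/d_i = 1/(130) + 1/(133) = 0.01521, so f = 65.7 cm.
Since f is positive, the lens is converging.

f = 65.7 cm (converging)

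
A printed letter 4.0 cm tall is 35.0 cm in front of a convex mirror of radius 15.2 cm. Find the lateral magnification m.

f = R/2 = 15.2/2 = 7.600 cm; for a convex mirror, f = -7.600 cm.
1/d_i = 1/f − 1/d_o = 1/(-7.600) − 1/(35.0) = -0.1602, so d_i = -6.244 cm.
m = −d_i/d_o = −(-6.244)/(35.0) = +0.178.
The image is virtual, upright and reduced, behind the mirror.

m = +0.178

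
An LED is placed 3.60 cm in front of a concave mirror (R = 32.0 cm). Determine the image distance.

f = R/2 = 32.0/2 = 16.00 cm.
Mirror equation: 1/d_i = 1/f − 1/d_o = 1/(16.00) − 1/(3.60) = 0.06250 − 0.2778 = -0.2153, so d_i = -4.65 cm.
The image is virtual, upright and enlarged, behind the mirror.

4.65 cm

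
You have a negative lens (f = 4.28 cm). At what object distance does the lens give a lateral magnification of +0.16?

For a negative lens, f = -4.28 cm.
m = −d_i/d_o ⇒ d_i = −m·d_o.
1/f = 1/d_o + 1/d_i = 1/d_o − 1/(m·d_o) = (1 − 1/m)/d_o, so d_o = f(1 − 1/m) = (-4.280)(1 − 1/(+0.16)) = 22.5 cm.

22.5 cm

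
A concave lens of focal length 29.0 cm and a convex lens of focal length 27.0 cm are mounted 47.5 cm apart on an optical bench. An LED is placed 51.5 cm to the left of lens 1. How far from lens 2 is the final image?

45.7 cm

Lens 1 is diverging, so f₁ = −29.0 cm.
Lens 1: 1/d_i1 = 1/f₁ − 1/d_o1 = 1/(-29.0) − 1/(51.5) = -0.05390, so d_i1 = -18.55 cm.
The intermediate image is 18.55 cm to the left of lens 1 (virtual), which is 47.5 − (-18.55) = 66.05 cm to the left of lens 2, so d_o2 = +66.05 cm.
Lens 2: 1/d_i2 = 1/f₂ − 1/d_o2 = 1/(27.0) − 1/(66.05) = 0.02190, so d_i2 = 45.7 cm.
The final image is real, 45.7 cm to the right of lens 2 (overall magnification ≈ -0.25).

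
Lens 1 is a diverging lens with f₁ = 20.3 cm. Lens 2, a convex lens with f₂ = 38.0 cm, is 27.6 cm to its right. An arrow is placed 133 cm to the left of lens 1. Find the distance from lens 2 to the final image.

Lens 1 is diverging, so f₁ = −20.3 cm.
Lens 1: 1/d_i1 = 1/f₁ − 1/d_o1 = 1/(-20.3) − 1/(133) = -0.05678, so d_i1 = -17.61 cm.
The intermediate image is 17.61 cm to the left of lens 1 (virtual), which is 27.6 − (-17.61) = 45.21 cm to the left of lens 2, so d_o2 = +45.21 cm.
Lens 2: 1/d_i2 = 1/f₂ − 1/d_o2 = 1/(38.0) − 1/(45.21) = 0.004197, so d_i2 = 238 cm.
The final image is real, 238 cm to the right of lens 2 (overall magnification ≈ -0.70).

238 cm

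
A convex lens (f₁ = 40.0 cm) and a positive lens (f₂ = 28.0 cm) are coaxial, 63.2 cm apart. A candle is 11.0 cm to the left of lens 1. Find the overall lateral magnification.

m = -0.767

Lens 1: 1/d_i1 = 1/(40.0) − 1/(11.0) = -0.06591, so d_i1 = -15.17 cm; m₁ = −d_i1/d_o1 = +1.379.
d_o2 = 63.2 − (-15.17) = 78.37 cm.
Lens 2: 1/d_i2 = 1/(28.0) − 1/(78.37) = 0.02295, so d_i2 = 43.56 cm; m₂ = −d_i2/d_o2 = -0.5559.
m = m₁·m₂ = (+1.379)(-0.5559) = -0.767.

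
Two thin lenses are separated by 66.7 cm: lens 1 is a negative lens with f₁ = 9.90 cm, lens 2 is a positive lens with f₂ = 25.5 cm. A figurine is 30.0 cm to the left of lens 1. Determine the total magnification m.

m = -0.130

f₁ = −9.90 cm (diverging).
Lens 1: 1/d_i1 = 1/(-9.90) − 1/(30.0) = -0.1343, so d_i1 = -7.444 cm; m₁ = −d_i1/d_o1 = +0.2481.
d_o2 = 66.7 − (-7.444) = 74.14 cm.
Lens 2: 1/d_i2 = 1/(25.5) − 1/(74.14) = 0.02573, so d_i2 = 38.87 cm; m₂ = −d_i2/d_o2 = -0.5243.
m = m₁·m₂ = (+0.2481)(-0.5243) = -0.130.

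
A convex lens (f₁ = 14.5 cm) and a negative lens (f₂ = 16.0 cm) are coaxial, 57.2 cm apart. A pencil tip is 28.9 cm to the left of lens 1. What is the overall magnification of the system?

Lens 1: 1/d_i1 = 1/(14.5) − 1/(28.9) = 0.03436, so d_i1 = 29.10 cm; m₁ = −d_i1/d_o1 = -1.007.
d_o2 = 57.2 − (29.10) = 28.10 cm.
f₂ = −16.0 cm (diverging).
Lens 2: 1/d_i2 = 1/(-16.0) − 1/(28.10) = -0.09809, so d_i2 = -10.20 cm; m₂ = −d_i2/d_o2 = +0.3628.
m = m₁·m₂ = (-1.007)(+0.3628) = -0.365.

m = -0.365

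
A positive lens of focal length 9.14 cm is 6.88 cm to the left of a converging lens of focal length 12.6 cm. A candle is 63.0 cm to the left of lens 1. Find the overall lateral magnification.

m = -0.130

Lens 1: 1/d_i1 = 1/(9.14) − 1/(63.0) = 0.09354, so d_i1 = 10.69 cm; m₁ = −d_i1/d_o1 = -0.1697.
d_o2 = 6.88 − (10.69) = -3.810 cm (virtual object).
Lens 2: 1/d_i2 = 1/(12.6) − 1/(-3.810) = 0.3418, so d_i2 = 2.925 cm; m₂ = −d_i2/d_o2 = +0.7678.
m = m₁·m₂ = (-0.1697)(+0.7678) = -0.130.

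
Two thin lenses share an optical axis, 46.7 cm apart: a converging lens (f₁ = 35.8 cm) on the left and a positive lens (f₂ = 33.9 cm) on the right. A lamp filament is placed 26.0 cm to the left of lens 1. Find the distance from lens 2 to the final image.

44.6 cm

Lens 1: 1/d_i1 = 1/f₁ − 1/d_o1 = 1/(35.8) − 1/(26.0) = -0.01053, so d_i1 = -94.98 cm.
The intermediate image is 94.98 cm to the left of lens 1 (virtual), which is 46.7 − (-94.98) = 141.7 cm to the left of lens 2, so d_o2 = +141.7 cm.
Lens 2: 1/d_i2 = 1/f₂ − 1/d_o2 = 1/(33.9) − 1/(141.7) = 0.02244, so d_i2 = 44.6 cm.
The final image is real, 44.6 cm to the right of lens 2 (overall magnification ≈ -1.1).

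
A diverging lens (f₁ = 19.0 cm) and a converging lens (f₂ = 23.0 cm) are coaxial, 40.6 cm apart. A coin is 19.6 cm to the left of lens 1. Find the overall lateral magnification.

m = -0.415

f₁ = −19.0 cm (diverging).
Lens 1: 1/d_i1 = 1/(-19.0) − 1/(19.6) = -0.1037, so d_i1 = -9.648 cm; m₁ = −d_i1/d_o1 = +0.4922.
d_o2 = 40.6 − (-9.648) = 50.25 cm.
Lens 2: 1/d_i2 = 1/(23.0) − 1/(50.25) = 0.02358, so d_i2 = 42.41 cm; m₂ = −d_i2/d_o2 = -0.8440.
m = m₁·m₂ = (+0.4922)(-0.8440) = -0.415.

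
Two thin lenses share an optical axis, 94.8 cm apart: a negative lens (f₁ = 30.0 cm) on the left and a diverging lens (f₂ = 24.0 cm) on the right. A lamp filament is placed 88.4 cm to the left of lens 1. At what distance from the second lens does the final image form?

Lens 1 is diverging, so f₁ = −30.0 cm.
Lens 1: 1/d_i1 = 1/f₁ − 1/d_o1 = 1/(-30.0) − 1/(88.4) = -0.04465, so d_i1 = -22.40 cm.
The intermediate image is 22.40 cm to the left of lens 1 (virtual), which is 94.8 − (-22.40) = 117.2 cm to the left of lens 2, so d_o2 = +117.2 cm.
Lens 2 is diverging, so f₂ = −24.0 cm.
Lens 2: 1/d_i2 = 1/f₂ − 1/d_o2 = 1/(-24.0) − 1/(117.2) = -0.05020, so d_i2 = -19.9 cm.
The final image is virtual, 19.9 cm to the left of lens 2 (overall magnification ≈ 0.043).

19.9 cm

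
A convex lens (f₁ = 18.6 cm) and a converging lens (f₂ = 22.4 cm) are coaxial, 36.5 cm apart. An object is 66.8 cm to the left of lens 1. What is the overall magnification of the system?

m = -0.740

Lens 1: 1/d_i1 = 1/(18.6) − 1/(66.8) = 0.03879, so d_i1 = 25.78 cm; m₁ = −d_i1/d_o1 = -0.3859.
d_o2 = 36.5 − (25.78) = 10.72 cm.
Lens 2: 1/d_i2 = 1/(22.4) − 1/(10.72) = -0.04864, so d_i2 = -20.56 cm; m₂ = −d_i2/d_o2 = +1.918.
m = m₁·m₂ = (-0.3859)(+1.918) = -0.740.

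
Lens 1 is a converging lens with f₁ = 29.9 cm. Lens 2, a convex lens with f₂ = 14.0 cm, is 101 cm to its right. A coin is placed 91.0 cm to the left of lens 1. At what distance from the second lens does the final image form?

18.6 cm

Lens 1: 1/d_i1 = 1/f₁ − 1/d_o1 = 1/(29.9) − 1/(91.0) = 0.02246, so d_i1 = 44.53 cm.
The intermediate image is 44.53 cm to the right of lens 1, which is 101 − (44.53) = 56.47 cm to the left of lens 2, so d_o2 = +56.47 cm.
Lens 2: 1/d_i2 = 1/f₂ − 1/d_o2 = 1/(14.0) − 1/(56.47) = 0.05372, so d_i2 = 18.6 cm.
The final image is real, 18.6 cm to the right of lens 2 (overall magnification ≈ 0.16).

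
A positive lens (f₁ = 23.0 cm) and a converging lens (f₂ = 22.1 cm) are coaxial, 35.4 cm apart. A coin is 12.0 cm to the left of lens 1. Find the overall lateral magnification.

Lens 1: 1/d_i1 = 1/(23.0) − 1/(12.0) = -0.03986, so d_i1 = -25.09 cm; m₁ = −d_i1/d_o1 = +2.091.
d_o2 = 35.4 − (-25.09) = 60.49 cm.
Lens 2: 1/d_i2 = 1/(22.1) − 1/(60.49) = 0.02872, so d_i2 = 34.82 cm; m₂ = −d_i2/d_o2 = -0.5757.
m = m₁·m₂ = (+2.091)(-0.5757) = -1.20.

m = -1.20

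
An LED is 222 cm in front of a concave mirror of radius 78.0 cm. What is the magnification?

m = -0.213

f = R/2 = 78.0/2 = 39.00 cm.
1/d_i = 1/f − 1/d_o = 1/(39.00) − 1/(222) = 0.02114, so d_i = 47.31 cm.
m = −d_i/d_o = −(47.31)/(222) = -0.213.
The image is real, inverted and reduced, in front of the mirror.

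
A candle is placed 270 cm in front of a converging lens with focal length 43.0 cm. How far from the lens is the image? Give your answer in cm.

51.1 cm

Lens equation: 1/s_i = 1/f − 1/s_o = 1/(43.00) − 1/(270) = 0.02326 − 0.003704 = 0.01955, so s_i = 51.1 cm.
The image is real, inverted and reduced, on the far side of the lens.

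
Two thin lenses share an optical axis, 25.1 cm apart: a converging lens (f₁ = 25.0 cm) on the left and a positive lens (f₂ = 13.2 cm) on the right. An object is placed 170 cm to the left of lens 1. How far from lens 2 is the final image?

Lens 1: 1/d_i1 = 1/f₁ − 1/d_o1 = 1/(25.0) − 1/(170) = 0.03412, so d_i1 = 29.31 cm.
The intermediate image is 29.31 cm to the right of lens 1, which lies 4.210 cm to the right of lens 2 — a virtual object — so d_o2 = −4.210 cm.
Lens 2: 1/d_i2 = 1/f₂ − 1/d_o2 = 1/(13.2) − 1/(-4.210) = 0.3133, so d_i2 = 3.19 cm.
The final image is real, 3.19 cm to the right of lens 2 (overall magnification ≈ -0.13).

3.19 cm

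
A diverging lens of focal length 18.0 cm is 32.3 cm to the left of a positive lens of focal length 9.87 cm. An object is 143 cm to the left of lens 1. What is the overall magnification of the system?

m = -0.0287

f₁ = −18.0 cm (diverging).
Lens 1: 1/d_i1 = 1/(-18.0) − 1/(143) = -0.06255, so d_i1 = -15.99 cm; m₁ = −d_i1/d_o1 = +0.1118.
d_o2 = 32.3 − (-15.99) = 48.29 cm.
Lens 2: 1/d_i2 = 1/(9.87) − 1/(48.29) = 0.08061, so d_i2 = 12.41 cm; m₂ = −d_i2/d_o2 = -0.2569.
m = m₁·m₂ = (+0.1118)(-0.2569) = -0.0287.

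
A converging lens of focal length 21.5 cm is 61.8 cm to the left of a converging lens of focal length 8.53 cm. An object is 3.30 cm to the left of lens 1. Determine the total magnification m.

Lens 1: 1/d_i1 = 1/(21.5) − 1/(3.30) = -0.2565, so d_i1 = -3.898 cm; m₁ = −d_i1/d_o1 = +1.181.
d_o2 = 61.8 − (-3.898) = 65.70 cm.
Lens 2: 1/d_i2 = 1/(8.53) − 1/(65.70) = 0.1020, so d_i2 = 9.803 cm; m₂ = −d_i2/d_o2 = -0.1492.
m = m₁·m₂ = (+1.181)(-0.1492) = -0.176.

m = -0.176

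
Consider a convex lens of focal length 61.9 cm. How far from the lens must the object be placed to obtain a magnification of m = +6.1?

51.8 cm

m = −d_i/d_o ⇒ d_i = −m·d_o.
1/f = 1/d_o + 1/d_i = 1/d_o − 1/(m·d_o) = (1 − 1/m)/d_o, so d_o = f(1 − 1/m) = (61.90)(1 − 1/(+6.1)) = 51.8 cm.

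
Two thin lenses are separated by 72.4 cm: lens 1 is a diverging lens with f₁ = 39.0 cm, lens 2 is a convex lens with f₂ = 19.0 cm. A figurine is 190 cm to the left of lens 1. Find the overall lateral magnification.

m = -0.0377

f₁ = −39.0 cm (diverging).
Lens 1: 1/d_i1 = 1/(-39.0) − 1/(190) = -0.03090, so d_i1 = -32.36 cm; m₁ = −d_i1/d_o1 = +0.1703.
d_o2 = 72.4 − (-32.36) = 104.8 cm.
Lens 2: 1/d_i2 = 1/(19.0) − 1/(104.8) = 0.04309, so d_i2 = 23.21 cm; m₂ = −d_i2/d_o2 = -0.2214.
m = m₁·m₂ = (+0.1703)(-0.2214) = -0.0377.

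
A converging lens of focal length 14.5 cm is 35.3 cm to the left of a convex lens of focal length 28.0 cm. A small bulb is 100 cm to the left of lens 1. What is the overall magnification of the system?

m = -0.492

Lens 1: 1/d_i1 = 1/(14.5) − 1/(100) = 0.05897, so d_i1 = 16.96 cm; m₁ = −d_i1/d_o1 = -0.1696.
d_o2 = 35.3 − (16.96) = 18.34 cm.
Lens 2: 1/d_i2 = 1/(28.0) − 1/(18.34) = -0.01881, so d_i2 = -53.16 cm; m₂ = −d_i2/d_o2 = +2.899.
m = m₁·m₂ = (-0.1696)(+2.899) = -0.492.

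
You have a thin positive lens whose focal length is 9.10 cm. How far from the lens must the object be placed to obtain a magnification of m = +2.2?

4.96 cm

m = −d_i/d_o ⇒ d_i = −m·d_o.
1/f = 1/d_o + 1/d_i = 1/d_o − 1/(m·d_o) = (1 − 1/m)/d_o, so d_o = f(1 − 1/m) = (9.100)(1 − 1/(+2.2)) = 4.96 cm.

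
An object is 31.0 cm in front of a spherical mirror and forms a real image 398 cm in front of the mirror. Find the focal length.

Real image ⇒ d_i = +398 cm.
1/f = 1/d_o + 1/d_i = 1/(31.0) + 1/(398) = 0.03477, so f = 28.8 cm.
Since f is positive, the spherical mirror is concave.

f = 28.8 cm (concave)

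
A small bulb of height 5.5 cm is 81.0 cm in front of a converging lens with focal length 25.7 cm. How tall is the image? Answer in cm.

1/d_i = 1/f − 1/d_o = 1/(25.70) − 1/(81.0) = 0.02656, so d_i = 37.64 cm.
m = −d_i/d_o = -0.4647.
|h_i| = |m|·h_o = 0.4647 × 5.5 = 2.56 cm. The image is real, inverted and reduced, on the far side of the lens.

2.56 cm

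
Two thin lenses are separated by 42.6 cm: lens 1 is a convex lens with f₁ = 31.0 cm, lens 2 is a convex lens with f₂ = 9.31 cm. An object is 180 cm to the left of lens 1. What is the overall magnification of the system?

m = -0.466

Lens 1: 1/d_i1 = 1/(31.0) − 1/(180) = 0.02670, so d_i1 = 37.45 cm; m₁ = −d_i1/d_o1 = -0.2081.
d_o2 = 42.6 − (37.45) = 5.150 cm.
Lens 2: 1/d_i2 = 1/(9.31) − 1/(5.150) = -0.08676, so d_i2 = -11.53 cm; m₂ = −d_i2/d_o2 = +2.238.
m = m₁·m₂ = (-0.2081)(+2.238) = -0.466.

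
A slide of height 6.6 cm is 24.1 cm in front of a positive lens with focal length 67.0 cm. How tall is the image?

10.3 cm

1/d_i = 1/f − 1/d_o = 1/(67.00) − 1/(24.1) = -0.02657, so d_i = -37.64 cm.
m = −d_i/d_o = +1.562.
|h_i| = |m|·h_o = 1.562 × 6.6 = 10.3 cm. The image is virtual, upright and enlarged, on the same side as the object.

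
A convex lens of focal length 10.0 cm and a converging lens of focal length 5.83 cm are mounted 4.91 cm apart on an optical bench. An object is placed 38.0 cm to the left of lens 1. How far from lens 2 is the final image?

Lens 1: 1/d_i1 = 1/f₁ − 1/d_o1 = 1/(10.0) − 1/(38.0) = 0.07368, so d_i1 = 13.57 cm.
The intermediate image is 13.57 cm to the right of lens 1, which lies 8.660 cm to the right of lens 2 — a virtual object — so d_o2 = −8.660 cm.
Lens 2: 1/d_i2 = 1/f₂ − 1/d_o2 = 1/(5.83) − 1/(-8.660) = 0.2870, so d_i2 = 3.48 cm.
The final image is real, 3.48 cm to the right of lens 2 (overall magnification ≈ -0.14).

3.48 cm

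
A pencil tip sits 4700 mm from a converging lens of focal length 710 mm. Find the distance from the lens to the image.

Lens equation: 1/d_i = 1/f − 1/d_o = 1/(710.0) − 1/(4700) = 0.001408 − 0.0002128 = 0.001196, so d_i = 836 mm.
The image is real, inverted and reduced, on the far side of the lens.

836 mm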